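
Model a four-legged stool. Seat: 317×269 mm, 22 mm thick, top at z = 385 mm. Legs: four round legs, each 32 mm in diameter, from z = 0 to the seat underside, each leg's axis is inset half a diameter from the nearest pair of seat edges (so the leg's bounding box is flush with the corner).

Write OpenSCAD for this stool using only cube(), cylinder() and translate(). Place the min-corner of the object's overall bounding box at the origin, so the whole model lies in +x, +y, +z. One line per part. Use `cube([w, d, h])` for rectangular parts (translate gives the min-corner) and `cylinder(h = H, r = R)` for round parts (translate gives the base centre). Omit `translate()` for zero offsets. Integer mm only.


translate([0, 0, 363]) cube([317, 269, 22]);
translate([16, 16, 0]) cylinder(h = 363, r = 16);
translate([301, 16, 0]) cylinder(h = 363, r = 16);
translate([16, 253, 0]) cylinder(h = 363, r = 16);
translate([301, 253, 0]) cylinder(h = 363, r = 16);


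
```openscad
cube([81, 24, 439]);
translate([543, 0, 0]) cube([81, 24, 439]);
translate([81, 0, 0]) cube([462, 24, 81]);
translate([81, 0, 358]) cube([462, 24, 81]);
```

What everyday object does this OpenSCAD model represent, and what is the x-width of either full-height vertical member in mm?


A picture frame. The border width is 81 mm.

Four thin pieces enclosing a rectangular opening — a picture frame. The two full-height stiles are 439 mm tall; the top rail sits at z = 358 and is 81 mm tall, so the border above the opening is 439 − 358 = 81 mm, matching the stile x-width.


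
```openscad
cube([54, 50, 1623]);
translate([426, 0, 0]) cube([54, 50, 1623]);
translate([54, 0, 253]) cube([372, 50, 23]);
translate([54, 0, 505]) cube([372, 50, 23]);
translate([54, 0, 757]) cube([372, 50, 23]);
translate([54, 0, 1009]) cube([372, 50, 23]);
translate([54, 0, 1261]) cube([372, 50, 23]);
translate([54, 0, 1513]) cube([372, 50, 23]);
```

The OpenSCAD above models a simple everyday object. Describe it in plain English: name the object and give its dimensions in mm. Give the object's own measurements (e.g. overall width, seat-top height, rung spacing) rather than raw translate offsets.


A straight ladder. Two 54×50 mm vertical rails, 1623 mm tall, stand 480 mm apart (outside-to-outside) with their front faces coplanar on the −y side. 6 rungs, each 50 mm deep and 23 mm tall, span between the inner faces of the rails, front faces flush with the rails. The lowest rung's underside is at z = 253 mm and rungs are spaced 252 mm apart (underside to underside).


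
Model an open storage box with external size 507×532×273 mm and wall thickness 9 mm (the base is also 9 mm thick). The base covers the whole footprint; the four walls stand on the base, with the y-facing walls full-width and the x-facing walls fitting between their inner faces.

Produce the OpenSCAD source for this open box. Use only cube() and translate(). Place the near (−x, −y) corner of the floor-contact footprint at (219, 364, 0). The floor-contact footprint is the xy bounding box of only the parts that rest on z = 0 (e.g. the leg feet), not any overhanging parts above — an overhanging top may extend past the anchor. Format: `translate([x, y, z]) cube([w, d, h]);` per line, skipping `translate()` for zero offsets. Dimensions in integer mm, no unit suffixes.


translate([219, 364, 0]) cube([507, 532, 9]);
translate([219, 364, 9]) cube([507, 9, 264]);
translate([219, 887, 9]) cube([507, 9, 264]);
translate([219, 373, 9]) cube([9, 514, 264]);
translate([717, 373, 9]) cube([9, 514, 264]);


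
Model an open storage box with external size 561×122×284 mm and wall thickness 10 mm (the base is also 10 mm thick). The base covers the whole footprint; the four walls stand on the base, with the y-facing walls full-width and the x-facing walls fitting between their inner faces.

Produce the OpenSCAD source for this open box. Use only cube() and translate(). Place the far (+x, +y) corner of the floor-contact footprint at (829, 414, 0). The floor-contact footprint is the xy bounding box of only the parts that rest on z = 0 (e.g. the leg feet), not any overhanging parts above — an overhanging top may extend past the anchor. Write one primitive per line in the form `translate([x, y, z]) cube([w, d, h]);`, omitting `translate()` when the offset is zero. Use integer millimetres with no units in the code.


translate([268, 292, 0]) cube([561, 122, 10]);
translate([268, 292, 10]) cube([561, 10, 274]);
translate([268, 404, 10]) cube([561, 10, 274]);
translate([268, 302, 10]) cube([10, 102, 274]);
translate([819, 302, 10]) cube([10, 102, 274]);


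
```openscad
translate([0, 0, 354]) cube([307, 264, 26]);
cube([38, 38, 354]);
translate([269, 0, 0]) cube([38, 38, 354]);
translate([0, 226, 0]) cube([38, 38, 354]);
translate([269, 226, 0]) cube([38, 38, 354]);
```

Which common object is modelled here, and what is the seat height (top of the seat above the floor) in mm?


A stool. The seat height is 380 mm.

A 307×264×26 slab at z = 354 on four corner posts — a stool. The seat top is 354 + 26 = 380 mm.


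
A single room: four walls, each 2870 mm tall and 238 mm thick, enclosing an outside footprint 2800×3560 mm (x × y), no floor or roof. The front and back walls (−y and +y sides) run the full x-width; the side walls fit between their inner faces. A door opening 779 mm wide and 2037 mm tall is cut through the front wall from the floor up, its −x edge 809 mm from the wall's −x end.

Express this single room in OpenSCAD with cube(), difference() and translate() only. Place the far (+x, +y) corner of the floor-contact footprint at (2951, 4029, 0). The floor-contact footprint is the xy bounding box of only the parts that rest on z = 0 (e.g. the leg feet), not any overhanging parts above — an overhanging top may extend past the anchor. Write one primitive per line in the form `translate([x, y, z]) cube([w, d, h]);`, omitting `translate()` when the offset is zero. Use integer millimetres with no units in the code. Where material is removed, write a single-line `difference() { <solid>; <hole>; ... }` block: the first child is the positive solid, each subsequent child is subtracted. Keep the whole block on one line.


difference() { translate([151, 469, 0]) cube([2800, 238, 2870]); translate([960, 469, 0]) cube([779, 238, 2037]); }
translate([151, 3791, 0]) cube([2800, 238, 2870]);
translate([151, 707, 0]) cube([238, 3084, 2870]);
translate([2713, 707, 0]) cube([238, 3084, 2870]);


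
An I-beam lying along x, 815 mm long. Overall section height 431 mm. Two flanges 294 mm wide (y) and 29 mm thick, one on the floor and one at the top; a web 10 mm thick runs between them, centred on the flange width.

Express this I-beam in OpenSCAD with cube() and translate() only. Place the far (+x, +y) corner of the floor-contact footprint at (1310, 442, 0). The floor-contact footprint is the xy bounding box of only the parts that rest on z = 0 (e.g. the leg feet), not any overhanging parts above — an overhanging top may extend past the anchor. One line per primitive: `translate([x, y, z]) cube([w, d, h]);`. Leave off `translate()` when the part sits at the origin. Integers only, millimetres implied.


translate([495, 148, 0]) cube([815, 294, 29]);
translate([495, 290, 29]) cube([815, 10, 373]);
translate([495, 148, 402]) cube([815, 294, 29]);


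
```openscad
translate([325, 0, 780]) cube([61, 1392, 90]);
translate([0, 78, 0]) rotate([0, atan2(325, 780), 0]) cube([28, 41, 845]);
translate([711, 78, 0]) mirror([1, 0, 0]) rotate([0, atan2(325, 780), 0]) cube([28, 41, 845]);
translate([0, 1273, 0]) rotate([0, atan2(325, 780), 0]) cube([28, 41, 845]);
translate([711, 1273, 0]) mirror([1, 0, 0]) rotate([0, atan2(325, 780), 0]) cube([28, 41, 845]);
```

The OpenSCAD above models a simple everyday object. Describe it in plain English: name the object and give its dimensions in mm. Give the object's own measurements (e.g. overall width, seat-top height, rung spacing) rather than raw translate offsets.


A sawhorse. A 61×1392×90 mm beam (x, y, z) sits on two A-frame leg pairs. Each pair is two raked legs of 28×41 mm section (41 mm along y) splaying symmetrically in x. Each leg rises 780 mm vertically over 325 mm of horizontal reach and is 845 mm long along its own axis. Every leg's outer bottom edge rests on the floor and its outer top edge meets a bottom edge of the beam — the left legs (tilting toward +x) meet the beam's −x bottom edge, the right legs (their mirror images, tilting toward −x) meet its +x bottom edge — so the leg tops tuck under the beam, the beam's underside is 780 mm above the floor, and the feet are 711 mm apart outside-to-outside with the beam centred between them. The two leg pairs are set in 78 mm from either end of the beam.


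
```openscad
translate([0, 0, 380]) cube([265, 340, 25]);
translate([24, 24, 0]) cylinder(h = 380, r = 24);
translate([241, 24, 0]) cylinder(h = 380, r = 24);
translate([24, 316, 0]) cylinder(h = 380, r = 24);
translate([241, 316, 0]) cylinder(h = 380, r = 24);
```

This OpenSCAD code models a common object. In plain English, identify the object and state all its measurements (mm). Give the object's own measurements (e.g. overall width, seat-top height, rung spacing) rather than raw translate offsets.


A four-legged stool. The seat is a 265×340×25 mm slab whose top surface is at z = 405 mm; four round legs, each 48 mm in diameter, run from the floor (z = 0) to the underside of the seat, each leg's axis is inset half a diameter from the nearest pair of seat edges (so the leg's bounding box is flush with the corner).


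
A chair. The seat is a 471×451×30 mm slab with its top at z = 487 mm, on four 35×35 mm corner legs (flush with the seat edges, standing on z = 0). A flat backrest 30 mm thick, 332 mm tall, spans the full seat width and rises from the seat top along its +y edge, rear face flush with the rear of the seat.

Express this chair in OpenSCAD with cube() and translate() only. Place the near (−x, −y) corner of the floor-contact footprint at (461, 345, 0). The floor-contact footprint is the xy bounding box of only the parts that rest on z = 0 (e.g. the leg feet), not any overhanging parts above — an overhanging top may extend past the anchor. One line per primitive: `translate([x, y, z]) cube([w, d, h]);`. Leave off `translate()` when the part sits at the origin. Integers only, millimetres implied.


translate([461, 345, 457]) cube([471, 451, 30]);
translate([461, 345, 0]) cube([35, 35, 457]);
translate([897, 345, 0]) cube([35, 35, 457]);
translate([461, 761, 0]) cube([35, 35, 457]);
translate([897, 761, 0]) cube([35, 35, 457]);
translate([461, 766, 487]) cube([471, 30, 332]);


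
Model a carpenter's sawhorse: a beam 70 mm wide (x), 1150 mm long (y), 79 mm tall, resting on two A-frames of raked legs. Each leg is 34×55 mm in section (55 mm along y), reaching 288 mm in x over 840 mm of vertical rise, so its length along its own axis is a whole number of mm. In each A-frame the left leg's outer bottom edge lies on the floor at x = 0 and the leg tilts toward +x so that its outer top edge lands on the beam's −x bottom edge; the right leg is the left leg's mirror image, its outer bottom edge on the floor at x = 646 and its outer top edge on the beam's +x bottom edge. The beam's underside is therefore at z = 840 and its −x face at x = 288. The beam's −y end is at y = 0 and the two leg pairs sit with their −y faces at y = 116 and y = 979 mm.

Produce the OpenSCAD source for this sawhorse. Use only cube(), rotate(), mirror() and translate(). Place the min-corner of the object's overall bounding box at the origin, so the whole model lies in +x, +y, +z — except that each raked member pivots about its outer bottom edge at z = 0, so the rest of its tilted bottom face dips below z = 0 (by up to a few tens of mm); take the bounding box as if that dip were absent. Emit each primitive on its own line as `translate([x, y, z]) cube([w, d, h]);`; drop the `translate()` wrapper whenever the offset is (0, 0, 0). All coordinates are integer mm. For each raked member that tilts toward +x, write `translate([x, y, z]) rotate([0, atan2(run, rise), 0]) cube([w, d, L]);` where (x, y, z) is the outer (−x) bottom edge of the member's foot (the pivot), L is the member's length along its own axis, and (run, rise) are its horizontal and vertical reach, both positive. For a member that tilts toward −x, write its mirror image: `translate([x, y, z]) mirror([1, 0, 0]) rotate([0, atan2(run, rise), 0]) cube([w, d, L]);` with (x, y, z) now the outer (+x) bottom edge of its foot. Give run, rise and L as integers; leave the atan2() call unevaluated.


translate([288, 0, 840]) cube([70, 1150, 79]);
translate([0, 116, 0]) rotate([0, atan2(288, 840), 0]) cube([34, 55, 888]);
translate([646, 116, 0]) mirror([1, 0, 0]) rotate([0, atan2(288, 840), 0]) cube([34, 55, 888]);
translate([0, 979, 0]) rotate([0, atan2(288, 840), 0]) cube([34, 55, 888]);
translate([646, 979, 0]) mirror([1, 0, 0]) rotate([0, atan2(288, 840), 0]) cube([34, 55, 888]);


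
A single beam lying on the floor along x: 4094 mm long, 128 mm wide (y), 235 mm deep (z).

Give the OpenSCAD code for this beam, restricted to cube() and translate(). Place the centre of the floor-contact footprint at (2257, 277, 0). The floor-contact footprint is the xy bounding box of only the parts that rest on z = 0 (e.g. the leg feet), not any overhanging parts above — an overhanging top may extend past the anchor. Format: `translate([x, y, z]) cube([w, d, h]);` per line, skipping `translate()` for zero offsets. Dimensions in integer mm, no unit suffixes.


translate([210, 213, 0]) cube([4094, 128, 235]);


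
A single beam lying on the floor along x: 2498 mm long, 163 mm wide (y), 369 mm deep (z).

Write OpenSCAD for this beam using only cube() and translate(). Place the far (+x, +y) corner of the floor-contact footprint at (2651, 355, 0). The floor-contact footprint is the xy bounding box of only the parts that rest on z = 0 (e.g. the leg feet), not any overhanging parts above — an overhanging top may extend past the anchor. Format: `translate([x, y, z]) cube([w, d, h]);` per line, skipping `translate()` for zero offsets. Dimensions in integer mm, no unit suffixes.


translate([153, 192, 0]) cube([2498, 163, 369]);


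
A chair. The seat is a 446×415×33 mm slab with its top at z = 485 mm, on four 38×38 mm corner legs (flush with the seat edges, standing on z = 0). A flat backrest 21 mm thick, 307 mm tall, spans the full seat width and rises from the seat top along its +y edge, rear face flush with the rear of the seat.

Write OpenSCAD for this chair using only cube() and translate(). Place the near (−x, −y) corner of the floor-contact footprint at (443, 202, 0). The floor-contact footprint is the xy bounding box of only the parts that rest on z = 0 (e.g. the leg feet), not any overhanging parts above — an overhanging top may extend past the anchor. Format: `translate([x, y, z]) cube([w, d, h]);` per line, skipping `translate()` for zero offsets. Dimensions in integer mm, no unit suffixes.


// leg_h = 485 - 33 = 452
translate([443, 202, 452]) cube([446, 415, 33]);
translate([443, 202, 0]) cube([38, 38, 452]);
translate([851, 202, 0]) cube([38, 38, 452]);
translate([443, 579, 0]) cube([38, 38, 452]);
translate([851, 579, 0]) cube([38, 38, 452]);
translate([443, 596, 485]) cube([446, 21, 307]);


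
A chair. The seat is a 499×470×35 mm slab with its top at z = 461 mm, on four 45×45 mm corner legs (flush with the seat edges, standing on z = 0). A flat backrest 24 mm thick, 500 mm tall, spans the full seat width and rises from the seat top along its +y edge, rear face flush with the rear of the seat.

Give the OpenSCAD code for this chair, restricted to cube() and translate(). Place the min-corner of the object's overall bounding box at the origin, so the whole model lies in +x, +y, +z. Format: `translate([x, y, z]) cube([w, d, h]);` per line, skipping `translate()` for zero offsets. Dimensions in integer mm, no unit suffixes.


// leg_h = 461 - 35 = 426
translate([0, 0, 426]) cube([499, 470, 35]);
cube([45, 45, 426]);
translate([454, 0, 0]) cube([45, 45, 426]);
translate([0, 425, 0]) cube([45, 45, 426]);
translate([454, 425, 0]) cube([45, 45, 426]);
translate([0, 446, 461]) cube([499, 24, 500]);


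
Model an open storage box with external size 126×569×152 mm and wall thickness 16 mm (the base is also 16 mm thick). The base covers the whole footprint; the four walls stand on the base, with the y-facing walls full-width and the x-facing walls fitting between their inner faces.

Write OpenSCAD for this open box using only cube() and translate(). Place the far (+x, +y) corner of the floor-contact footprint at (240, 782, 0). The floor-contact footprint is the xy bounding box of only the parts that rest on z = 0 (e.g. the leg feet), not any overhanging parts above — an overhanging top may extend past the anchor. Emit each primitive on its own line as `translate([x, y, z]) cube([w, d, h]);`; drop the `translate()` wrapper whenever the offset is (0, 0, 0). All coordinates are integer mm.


translate([114, 213, 0]) cube([126, 569, 16]);
translate([114, 213, 16]) cube([126, 16, 136]);
translate([114, 766, 16]) cube([126, 16, 136]);
translate([114, 229, 16]) cube([16, 537, 136]);
translate([224, 229, 16]) cube([16, 537, 136]);


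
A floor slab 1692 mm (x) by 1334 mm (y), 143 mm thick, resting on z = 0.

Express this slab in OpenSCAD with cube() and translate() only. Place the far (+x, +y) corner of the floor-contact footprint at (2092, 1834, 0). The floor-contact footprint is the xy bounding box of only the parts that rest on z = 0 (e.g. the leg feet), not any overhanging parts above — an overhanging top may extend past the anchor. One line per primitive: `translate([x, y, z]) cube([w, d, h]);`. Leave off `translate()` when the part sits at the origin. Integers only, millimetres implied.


translate([400, 500, 0]) cube([1692, 1334, 143]);


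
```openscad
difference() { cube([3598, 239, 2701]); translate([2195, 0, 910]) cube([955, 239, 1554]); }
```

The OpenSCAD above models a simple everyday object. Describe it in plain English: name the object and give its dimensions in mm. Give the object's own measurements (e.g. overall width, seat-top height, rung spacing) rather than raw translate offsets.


A wall 3598 mm long (x), 239 mm thick (y), 2701 mm tall, with a rectangular window opening cut through it. The opening is 955 mm wide and 1554 mm tall; its sill is at z = 910 mm and its near (−x) edge is 2195 mm from the wall's −x end. The opening passes through the full wall thickness.


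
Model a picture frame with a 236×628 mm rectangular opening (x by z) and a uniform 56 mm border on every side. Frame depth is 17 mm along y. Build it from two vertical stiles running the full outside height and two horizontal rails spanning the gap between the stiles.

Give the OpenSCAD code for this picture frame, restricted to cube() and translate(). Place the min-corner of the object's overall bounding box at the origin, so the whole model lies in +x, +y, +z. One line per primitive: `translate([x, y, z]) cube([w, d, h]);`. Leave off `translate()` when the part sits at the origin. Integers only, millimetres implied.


cube([56, 17, 740]);
translate([292, 0, 0]) cube([56, 17, 740]);
translate([56, 0, 0]) cube([236, 17, 56]);
translate([56, 0, 684]) cube([236, 17, 56]);


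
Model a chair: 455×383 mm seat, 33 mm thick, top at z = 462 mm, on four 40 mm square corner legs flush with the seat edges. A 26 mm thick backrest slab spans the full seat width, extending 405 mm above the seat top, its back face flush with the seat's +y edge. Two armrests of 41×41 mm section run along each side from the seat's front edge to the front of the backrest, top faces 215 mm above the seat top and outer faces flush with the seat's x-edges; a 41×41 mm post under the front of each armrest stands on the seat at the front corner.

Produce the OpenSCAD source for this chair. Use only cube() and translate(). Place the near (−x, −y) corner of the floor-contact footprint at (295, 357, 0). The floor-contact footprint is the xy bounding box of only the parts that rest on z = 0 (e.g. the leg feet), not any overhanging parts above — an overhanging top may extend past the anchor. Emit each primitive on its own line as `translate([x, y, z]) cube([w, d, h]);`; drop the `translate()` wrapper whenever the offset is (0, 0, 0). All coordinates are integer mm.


translate([295, 357, 429]) cube([455, 383, 33]);
translate([295, 357, 0]) cube([40, 40, 429]);
translate([710, 357, 0]) cube([40, 40, 429]);
translate([295, 700, 0]) cube([40, 40, 429]);
translate([710, 700, 0]) cube([40, 40, 429]);
translate([295, 714, 462]) cube([455, 26, 405]);
translate([295, 357, 636]) cube([41, 357, 41]);
translate([709, 357, 636]) cube([41, 357, 41]);
translate([295, 357, 462]) cube([41, 41, 174]);
translate([709, 357, 462]) cube([41, 41, 174]);


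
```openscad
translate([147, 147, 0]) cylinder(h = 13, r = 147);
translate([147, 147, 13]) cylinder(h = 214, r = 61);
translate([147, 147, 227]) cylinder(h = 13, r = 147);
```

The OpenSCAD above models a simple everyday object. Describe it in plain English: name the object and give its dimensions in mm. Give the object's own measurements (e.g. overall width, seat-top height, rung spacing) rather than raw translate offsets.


A spool: two coaxial disc flanges of radius 147 mm and thickness 13 mm, joined by a core cylinder of radius 61 mm and height 214 mm. The lower flange rests on z = 0 and the three cylinders share a vertical axis.


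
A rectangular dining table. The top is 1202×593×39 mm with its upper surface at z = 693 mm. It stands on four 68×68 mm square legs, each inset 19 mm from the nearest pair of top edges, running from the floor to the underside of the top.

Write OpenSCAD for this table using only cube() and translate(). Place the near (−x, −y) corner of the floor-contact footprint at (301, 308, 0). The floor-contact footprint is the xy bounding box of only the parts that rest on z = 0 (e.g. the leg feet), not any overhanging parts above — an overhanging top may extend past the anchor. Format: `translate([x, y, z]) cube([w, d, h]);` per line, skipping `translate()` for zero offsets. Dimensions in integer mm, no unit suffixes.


translate([282, 289, 654]) cube([1202, 593, 39]);
translate([301, 308, 0]) cube([68, 68, 654]);
translate([1397, 308, 0]) cube([68, 68, 654]);
translate([301, 795, 0]) cube([68, 68, 654]);
translate([1397, 795, 0]) cube([68, 68, 654]);


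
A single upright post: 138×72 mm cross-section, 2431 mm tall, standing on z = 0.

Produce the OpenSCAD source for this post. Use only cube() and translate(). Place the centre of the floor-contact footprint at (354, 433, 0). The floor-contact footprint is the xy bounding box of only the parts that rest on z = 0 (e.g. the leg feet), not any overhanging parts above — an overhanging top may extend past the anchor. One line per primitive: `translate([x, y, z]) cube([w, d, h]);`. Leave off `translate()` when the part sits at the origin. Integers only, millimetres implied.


translate([285, 397, 0]) cube([138, 72, 2431]);


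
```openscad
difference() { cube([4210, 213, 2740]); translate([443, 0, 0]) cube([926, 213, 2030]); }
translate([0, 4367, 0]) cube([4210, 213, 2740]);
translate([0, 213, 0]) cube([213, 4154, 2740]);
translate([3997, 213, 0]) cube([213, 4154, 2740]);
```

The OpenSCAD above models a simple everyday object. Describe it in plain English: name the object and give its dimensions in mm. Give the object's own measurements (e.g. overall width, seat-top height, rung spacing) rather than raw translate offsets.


A single room: four walls, each 2740 mm tall and 213 mm thick, enclosing an outside footprint 4210×4580 mm (x × y), no floor or roof. The front and back walls (−y and +y sides) run the full x-width; the side walls fit between their inner faces. A door opening 926 mm wide and 2030 mm tall is cut through the front wall from the floor up, its −x edge 443 mm from the wall's −x end.


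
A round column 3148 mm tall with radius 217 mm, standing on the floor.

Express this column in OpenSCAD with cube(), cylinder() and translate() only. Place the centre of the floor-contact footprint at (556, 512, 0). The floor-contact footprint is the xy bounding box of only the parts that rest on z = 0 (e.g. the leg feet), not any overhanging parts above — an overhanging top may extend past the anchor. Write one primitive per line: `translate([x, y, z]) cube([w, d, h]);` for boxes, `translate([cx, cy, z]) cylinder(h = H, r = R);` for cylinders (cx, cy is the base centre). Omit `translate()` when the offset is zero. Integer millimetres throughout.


translate([556, 512, 0]) cylinder(h = 3148, r = 217);


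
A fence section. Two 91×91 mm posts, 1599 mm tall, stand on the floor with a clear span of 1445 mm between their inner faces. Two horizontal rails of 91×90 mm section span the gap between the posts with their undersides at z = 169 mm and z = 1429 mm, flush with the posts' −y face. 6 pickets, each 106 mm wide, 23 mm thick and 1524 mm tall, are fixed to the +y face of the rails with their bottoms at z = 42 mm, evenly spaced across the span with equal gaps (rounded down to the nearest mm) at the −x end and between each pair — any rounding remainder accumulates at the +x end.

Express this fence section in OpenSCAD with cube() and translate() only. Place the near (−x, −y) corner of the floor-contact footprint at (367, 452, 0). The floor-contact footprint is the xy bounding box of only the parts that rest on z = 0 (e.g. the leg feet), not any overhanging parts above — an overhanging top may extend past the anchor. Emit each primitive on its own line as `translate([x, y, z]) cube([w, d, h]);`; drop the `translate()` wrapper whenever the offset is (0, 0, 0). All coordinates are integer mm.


translate([367, 452, 0]) cube([91, 91, 1599]);
translate([1903, 452, 0]) cube([91, 91, 1599]);
translate([458, 452, 169]) cube([1445, 91, 90]);
translate([458, 452, 1429]) cube([1445, 91, 90]);
translate([573, 543, 42]) cube([106, 23, 1524]);
translate([794, 543, 42]) cube([106, 23, 1524]);
translate([1015, 543, 42]) cube([106, 23, 1524]);
translate([1236, 543, 42]) cube([106, 23, 1524]);
translate([1457, 543, 42]) cube([106, 23, 1524]);
translate([1678, 543, 42]) cube([106, 23, 1524]);


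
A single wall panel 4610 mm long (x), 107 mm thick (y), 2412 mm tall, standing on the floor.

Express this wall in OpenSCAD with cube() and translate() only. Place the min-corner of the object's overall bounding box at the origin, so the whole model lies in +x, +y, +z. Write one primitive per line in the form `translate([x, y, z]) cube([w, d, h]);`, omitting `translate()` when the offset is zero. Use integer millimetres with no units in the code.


cube([4610, 107, 2412]);


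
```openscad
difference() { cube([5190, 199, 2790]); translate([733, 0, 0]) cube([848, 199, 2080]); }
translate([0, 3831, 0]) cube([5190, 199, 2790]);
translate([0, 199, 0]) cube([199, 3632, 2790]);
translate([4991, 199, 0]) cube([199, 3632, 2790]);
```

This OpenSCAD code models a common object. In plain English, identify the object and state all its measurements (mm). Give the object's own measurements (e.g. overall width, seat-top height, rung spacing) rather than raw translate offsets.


A single room: four walls, each 2790 mm tall and 199 mm thick, enclosing an outside footprint 5190×4030 mm (x × y), no floor or roof. The front and back walls (−y and +y sides) run the full x-width; the side walls fit between their inner faces. A door opening 848 mm wide and 2080 mm tall is cut through the front wall from the floor up, its −x edge 733 mm from the wall's −x end.


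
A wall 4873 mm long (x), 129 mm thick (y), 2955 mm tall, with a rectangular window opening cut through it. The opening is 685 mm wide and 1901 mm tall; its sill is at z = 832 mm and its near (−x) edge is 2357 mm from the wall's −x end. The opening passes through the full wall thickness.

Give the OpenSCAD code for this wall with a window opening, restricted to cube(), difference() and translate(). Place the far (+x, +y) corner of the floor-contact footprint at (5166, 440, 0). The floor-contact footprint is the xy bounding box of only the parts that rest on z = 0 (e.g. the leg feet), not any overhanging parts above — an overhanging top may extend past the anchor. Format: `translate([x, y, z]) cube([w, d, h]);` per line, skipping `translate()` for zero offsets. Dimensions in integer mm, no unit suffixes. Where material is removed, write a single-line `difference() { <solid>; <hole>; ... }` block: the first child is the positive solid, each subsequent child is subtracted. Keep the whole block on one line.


difference() { translate([293, 311, 0]) cube([4873, 129, 2955]); translate([2650, 311, 832]) cube([685, 129, 1901]); }


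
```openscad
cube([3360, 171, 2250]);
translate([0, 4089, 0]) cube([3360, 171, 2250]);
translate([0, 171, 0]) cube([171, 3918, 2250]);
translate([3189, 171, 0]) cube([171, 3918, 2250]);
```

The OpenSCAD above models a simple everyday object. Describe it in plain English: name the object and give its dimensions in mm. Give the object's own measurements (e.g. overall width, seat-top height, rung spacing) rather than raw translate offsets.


The wall frame of a small rectangular building: four walls, each 2250 mm tall and 171 mm thick, enclosing a footprint 3360 mm (x) by 4260 mm (y) outside-to-outside, with no floor or roof. The front and back walls (the −y and +y sides) span the full width; the two side walls fit between them.


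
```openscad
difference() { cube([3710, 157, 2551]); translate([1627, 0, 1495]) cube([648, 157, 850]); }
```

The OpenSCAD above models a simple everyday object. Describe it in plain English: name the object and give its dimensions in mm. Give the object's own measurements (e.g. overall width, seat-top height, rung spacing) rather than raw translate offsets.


A wall 3710 mm long (x), 157 mm thick (y), 2551 mm tall, with a rectangular window opening cut through it. The opening is 648 mm wide and 850 mm tall; its sill is at z = 1495 mm and its near (−x) edge is 1627 mm from the wall's −x end. The opening passes through the full wall thickness.


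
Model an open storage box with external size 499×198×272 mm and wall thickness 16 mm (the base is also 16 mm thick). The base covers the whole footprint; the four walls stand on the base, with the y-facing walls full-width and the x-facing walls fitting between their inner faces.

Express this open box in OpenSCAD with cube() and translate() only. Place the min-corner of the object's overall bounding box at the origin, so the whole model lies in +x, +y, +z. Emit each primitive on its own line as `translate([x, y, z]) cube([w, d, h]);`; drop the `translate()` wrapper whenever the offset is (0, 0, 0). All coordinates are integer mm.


cube([499, 198, 16]);
translate([0, 0, 16]) cube([499, 16, 256]);
translate([0, 182, 16]) cube([499, 16, 256]);
translate([0, 16, 16]) cube([16, 166, 256]);
translate([483, 16, 16]) cube([16, 166, 256]);


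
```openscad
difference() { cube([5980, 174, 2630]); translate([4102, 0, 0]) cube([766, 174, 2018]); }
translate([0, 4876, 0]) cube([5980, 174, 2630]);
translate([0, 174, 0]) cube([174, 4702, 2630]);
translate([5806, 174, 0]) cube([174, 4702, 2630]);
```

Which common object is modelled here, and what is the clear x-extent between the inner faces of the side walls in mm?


A single room. The interior width is 5632 mm.

Four walls enclosing a rectangle with a door in the front wall — a room. Outside width 5980 minus two 174 mm walls gives 5632 mm.


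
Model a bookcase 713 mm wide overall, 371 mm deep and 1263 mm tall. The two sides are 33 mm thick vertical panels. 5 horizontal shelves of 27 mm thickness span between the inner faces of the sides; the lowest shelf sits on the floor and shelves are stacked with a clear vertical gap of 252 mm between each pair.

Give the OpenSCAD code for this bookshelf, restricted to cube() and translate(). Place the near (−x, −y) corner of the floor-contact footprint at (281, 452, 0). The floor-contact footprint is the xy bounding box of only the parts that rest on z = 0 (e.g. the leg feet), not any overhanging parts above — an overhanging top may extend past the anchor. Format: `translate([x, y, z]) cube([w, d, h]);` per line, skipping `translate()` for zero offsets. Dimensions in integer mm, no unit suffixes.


translate([281, 452, 0]) cube([33, 371, 1263]);
translate([961, 452, 0]) cube([33, 371, 1263]);
translate([314, 452, 0]) cube([647, 371, 27]);
translate([314, 452, 279]) cube([647, 371, 27]);
translate([314, 452, 558]) cube([647, 371, 27]);
translate([314, 452, 837]) cube([647, 371, 27]);
translate([314, 452, 1116]) cube([647, 371, 27]);


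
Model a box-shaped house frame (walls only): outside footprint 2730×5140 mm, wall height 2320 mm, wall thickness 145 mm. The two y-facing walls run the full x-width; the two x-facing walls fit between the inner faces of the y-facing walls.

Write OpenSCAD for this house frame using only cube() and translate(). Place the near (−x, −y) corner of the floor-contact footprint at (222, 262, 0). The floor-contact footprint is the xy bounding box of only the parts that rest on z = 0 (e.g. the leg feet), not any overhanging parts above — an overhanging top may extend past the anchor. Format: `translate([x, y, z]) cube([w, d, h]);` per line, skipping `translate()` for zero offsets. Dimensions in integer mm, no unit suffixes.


translate([222, 262, 0]) cube([2730, 145, 2320]);
translate([222, 5257, 0]) cube([2730, 145, 2320]);
translate([222, 407, 0]) cube([145, 4850, 2320]);
translate([2807, 407, 0]) cube([145, 4850, 2320]);


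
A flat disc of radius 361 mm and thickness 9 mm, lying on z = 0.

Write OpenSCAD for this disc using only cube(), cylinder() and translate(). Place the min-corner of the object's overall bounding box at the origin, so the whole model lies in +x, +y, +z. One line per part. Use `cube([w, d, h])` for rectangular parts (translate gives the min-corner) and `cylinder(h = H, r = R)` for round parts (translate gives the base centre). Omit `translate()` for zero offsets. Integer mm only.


translate([361, 361, 0]) cylinder(h = 9, r = 361);


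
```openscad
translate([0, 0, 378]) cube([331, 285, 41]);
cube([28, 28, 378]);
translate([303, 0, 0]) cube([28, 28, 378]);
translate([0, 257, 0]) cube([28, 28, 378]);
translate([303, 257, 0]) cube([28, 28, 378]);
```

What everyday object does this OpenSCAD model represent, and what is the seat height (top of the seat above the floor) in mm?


A stool. The seat height is 419 mm.

A 331×285×41 slab at z = 378 on four corner posts — a stool. The seat top is 378 + 41 = 419 mm.


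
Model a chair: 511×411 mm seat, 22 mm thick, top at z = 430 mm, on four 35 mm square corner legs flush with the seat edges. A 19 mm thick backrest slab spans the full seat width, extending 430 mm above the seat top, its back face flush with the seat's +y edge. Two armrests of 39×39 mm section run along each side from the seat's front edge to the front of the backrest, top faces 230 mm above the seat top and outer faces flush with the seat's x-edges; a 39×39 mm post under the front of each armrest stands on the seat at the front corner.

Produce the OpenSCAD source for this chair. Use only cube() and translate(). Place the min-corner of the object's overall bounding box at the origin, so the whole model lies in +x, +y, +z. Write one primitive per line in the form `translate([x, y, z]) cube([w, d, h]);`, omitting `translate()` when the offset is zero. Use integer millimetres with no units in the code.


translate([0, 0, 408]) cube([511, 411, 22]);
cube([35, 35, 408]);
translate([476, 0, 0]) cube([35, 35, 408]);
translate([0, 376, 0]) cube([35, 35, 408]);
translate([476, 376, 0]) cube([35, 35, 408]);
translate([0, 392, 430]) cube([511, 19, 430]);
translate([0, 0, 621]) cube([39, 392, 39]);
translate([472, 0, 621]) cube([39, 392, 39]);
translate([0, 0, 430]) cube([39, 39, 191]);
translate([472, 0, 430]) cube([39, 39, 191]);


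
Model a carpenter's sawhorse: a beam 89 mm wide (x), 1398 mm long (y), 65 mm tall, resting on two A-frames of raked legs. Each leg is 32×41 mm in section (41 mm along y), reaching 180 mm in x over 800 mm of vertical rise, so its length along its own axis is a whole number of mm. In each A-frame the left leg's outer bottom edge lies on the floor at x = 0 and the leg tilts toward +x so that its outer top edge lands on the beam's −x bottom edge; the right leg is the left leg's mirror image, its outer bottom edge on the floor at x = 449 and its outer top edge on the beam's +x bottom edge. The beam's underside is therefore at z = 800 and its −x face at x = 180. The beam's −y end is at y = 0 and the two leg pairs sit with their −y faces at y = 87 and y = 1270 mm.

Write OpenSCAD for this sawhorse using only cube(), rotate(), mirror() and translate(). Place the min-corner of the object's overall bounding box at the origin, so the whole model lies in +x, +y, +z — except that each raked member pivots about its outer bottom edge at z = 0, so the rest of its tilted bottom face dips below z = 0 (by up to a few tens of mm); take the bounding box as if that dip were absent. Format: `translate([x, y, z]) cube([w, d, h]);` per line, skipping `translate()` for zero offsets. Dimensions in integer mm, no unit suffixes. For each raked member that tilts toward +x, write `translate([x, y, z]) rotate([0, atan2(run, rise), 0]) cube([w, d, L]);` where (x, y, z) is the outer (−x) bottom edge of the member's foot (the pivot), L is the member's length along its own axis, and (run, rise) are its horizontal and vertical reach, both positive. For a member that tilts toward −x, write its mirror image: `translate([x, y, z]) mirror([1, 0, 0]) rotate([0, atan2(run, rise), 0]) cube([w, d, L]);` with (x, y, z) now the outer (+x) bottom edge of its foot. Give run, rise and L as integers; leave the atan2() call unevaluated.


translate([180, 0, 800]) cube([89, 1398, 65]);
translate([0, 87, 0]) rotate([0, atan2(180, 800), 0]) cube([32, 41, 820]);
translate([449, 87, 0]) mirror([1, 0, 0]) rotate([0, atan2(180, 800), 0]) cube([32, 41, 820]);
translate([0, 1270, 0]) rotate([0, atan2(180, 800), 0]) cube([32, 41, 820]);
translate([449, 1270, 0]) mirror([1, 0, 0]) rotate([0, atan2(180, 800), 0]) cube([32, 41, 820]);


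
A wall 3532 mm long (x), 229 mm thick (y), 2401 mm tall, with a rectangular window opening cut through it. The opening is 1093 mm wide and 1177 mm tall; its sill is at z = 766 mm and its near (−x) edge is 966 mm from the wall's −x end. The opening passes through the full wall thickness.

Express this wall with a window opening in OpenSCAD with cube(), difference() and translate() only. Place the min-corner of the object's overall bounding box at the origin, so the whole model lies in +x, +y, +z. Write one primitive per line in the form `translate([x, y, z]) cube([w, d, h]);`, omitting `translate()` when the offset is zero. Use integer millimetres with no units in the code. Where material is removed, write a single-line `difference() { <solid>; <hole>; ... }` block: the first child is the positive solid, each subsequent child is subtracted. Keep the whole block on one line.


difference() { cube([3532, 229, 2401]); translate([966, 0, 766]) cube([1093, 229, 1177]); }


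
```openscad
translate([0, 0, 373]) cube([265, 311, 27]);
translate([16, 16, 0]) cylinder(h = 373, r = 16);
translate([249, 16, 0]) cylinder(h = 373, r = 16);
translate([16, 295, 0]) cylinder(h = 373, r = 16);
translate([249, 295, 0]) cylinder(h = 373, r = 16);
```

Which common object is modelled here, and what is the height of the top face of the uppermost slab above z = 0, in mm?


A stool. The seat height is 400 mm.

A 265×311×27 slab at z = 373 on four corner cylinders — a stool. The seat top is 373 + 27 = 400 mm.


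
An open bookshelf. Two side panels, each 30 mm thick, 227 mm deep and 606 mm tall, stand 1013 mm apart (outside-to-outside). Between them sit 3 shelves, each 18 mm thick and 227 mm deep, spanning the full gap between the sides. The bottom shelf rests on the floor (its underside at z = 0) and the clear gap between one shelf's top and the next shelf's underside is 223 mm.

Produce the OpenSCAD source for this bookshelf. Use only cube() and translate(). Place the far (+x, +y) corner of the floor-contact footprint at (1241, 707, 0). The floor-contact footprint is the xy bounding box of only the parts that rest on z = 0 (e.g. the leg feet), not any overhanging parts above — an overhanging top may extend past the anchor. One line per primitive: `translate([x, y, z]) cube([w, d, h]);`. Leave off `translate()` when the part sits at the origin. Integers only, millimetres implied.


translate([228, 480, 0]) cube([30, 227, 606]);
translate([1211, 480, 0]) cube([30, 227, 606]);
translate([258, 480, 0]) cube([953, 227, 18]);
translate([258, 480, 241]) cube([953, 227, 18]);
translate([258, 480, 482]) cube([953, 227, 18]);
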